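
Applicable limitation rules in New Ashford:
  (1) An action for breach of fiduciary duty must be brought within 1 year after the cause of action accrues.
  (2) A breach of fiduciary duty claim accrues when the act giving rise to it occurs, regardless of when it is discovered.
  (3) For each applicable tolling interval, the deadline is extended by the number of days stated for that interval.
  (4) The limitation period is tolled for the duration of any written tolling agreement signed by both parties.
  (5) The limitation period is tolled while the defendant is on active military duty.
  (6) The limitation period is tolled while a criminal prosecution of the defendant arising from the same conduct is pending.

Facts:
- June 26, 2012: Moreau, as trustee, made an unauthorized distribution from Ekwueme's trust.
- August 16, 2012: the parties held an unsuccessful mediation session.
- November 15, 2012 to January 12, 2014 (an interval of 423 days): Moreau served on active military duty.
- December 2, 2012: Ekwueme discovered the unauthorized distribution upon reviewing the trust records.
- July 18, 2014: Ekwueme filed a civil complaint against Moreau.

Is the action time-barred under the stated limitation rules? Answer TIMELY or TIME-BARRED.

Because the rule ties accrual to occurrence, the claim accrued on June 26, 2012, not on the December 2, 2012 discovery date.
1 year from June 26, 2012 is June 26, 2013.
Because the defendant's active military service ran from November 15, 2012 to January 12, 2014, the deadline is extended by 423 days to August 23, 2014.
None of the other events listed affects the running of the period under the stated rules.
Filing on July 18, 2014 beat the August 23, 2014 deadline — the action is timely.

TIMELY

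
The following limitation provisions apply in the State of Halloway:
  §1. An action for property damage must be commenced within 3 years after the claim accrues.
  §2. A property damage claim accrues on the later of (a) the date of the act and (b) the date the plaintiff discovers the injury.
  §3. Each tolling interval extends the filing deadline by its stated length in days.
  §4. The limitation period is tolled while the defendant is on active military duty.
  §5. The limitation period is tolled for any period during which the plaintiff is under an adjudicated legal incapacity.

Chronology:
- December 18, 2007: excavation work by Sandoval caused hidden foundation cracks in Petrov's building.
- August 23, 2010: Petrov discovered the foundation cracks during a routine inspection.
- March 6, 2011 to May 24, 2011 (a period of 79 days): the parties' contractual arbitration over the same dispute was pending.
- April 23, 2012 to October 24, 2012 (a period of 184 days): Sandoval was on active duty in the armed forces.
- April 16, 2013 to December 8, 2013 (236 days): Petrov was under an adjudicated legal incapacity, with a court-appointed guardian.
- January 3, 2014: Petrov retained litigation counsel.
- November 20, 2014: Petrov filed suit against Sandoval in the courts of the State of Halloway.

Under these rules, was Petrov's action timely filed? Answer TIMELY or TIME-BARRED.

The claim accrued on August 23, 2010 — the later of the December 18, 2007 act and the August 23, 2010 discovery.
3 years from August 23, 2010 is August 23, 2013.
The period was tolled for 184 days by the defendant's active military service (April 23, 2012 to October 24, 2012), pushing the deadline to February 23, 2014.
Because the plaintiff's legal incapacity ran from April 16, 2013 to December 8, 2013, the deadline is extended by 236 days to October 17, 2014.
Although a pending arbitration ran from March 6, 2011 to May 24, 2011, the stated rules do not make that a tolling event, so it is disregarded.
Nothing else in the chronology tolls or restarts the period.
The November 20, 2014 filing falls after the October 17, 2014 deadline; the claim is time-barred.

TIME-BARRED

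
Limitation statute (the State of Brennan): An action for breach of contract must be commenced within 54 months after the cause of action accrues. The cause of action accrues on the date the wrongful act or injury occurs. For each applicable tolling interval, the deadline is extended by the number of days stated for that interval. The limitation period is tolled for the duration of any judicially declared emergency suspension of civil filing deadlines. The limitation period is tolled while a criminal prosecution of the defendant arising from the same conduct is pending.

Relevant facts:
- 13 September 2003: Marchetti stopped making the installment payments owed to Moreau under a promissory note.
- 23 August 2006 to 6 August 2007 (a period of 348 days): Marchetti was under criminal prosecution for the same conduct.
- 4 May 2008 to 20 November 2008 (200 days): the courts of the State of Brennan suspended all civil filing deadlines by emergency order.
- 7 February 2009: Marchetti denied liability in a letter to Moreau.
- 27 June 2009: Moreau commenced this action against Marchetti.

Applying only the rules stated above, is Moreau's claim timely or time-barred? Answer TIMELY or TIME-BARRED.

The claim accrued on 13 September 2003, when the wrongful act occurred.
54 months from 13 September 2003 is 13 March 2008.
The pending criminal prosecution from 23 August 2006 to 6 August 2007 tolled the period for 348 days, extending the deadline to 24 February 2009.
The emergency suspension of filing deadlines from 4 May 2008 to 20 November 2008 tolled the period for 200 days, extending the deadline to 12 September 2009.
Nothing else in the chronology tolls or restarts the period.
Moreau filed on 27 June 2009, before the 12 September 2009 deadline, so the action is timely.

TIMELY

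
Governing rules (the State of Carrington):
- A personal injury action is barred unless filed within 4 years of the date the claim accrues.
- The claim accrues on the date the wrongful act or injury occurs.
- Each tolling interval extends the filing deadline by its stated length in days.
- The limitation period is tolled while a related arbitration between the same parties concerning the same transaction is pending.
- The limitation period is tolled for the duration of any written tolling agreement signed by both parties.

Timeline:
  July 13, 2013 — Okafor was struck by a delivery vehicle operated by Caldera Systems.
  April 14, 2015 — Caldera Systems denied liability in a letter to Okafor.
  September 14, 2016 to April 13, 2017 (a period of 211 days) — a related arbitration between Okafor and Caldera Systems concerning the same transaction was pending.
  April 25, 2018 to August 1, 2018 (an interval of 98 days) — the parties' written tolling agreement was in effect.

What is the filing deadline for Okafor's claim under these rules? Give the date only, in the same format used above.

February 9, 2018

The claim accrued on July 13, 2013, when the wrongful act occurred.
The untolled deadline — 4 years after July 13, 2013 — is July 13, 2017.
The pending related arbitration from September 14, 2016 to April 13, 2017 tolled the period for 211 days, extending the deadline to February 9, 2018.
By the time the written tolling agreement began on April 25, 2018, the limitation period had already expired on February 9, 2018; that interval cannot revive it.
Nothing else in the chronology tolls or restarts the period.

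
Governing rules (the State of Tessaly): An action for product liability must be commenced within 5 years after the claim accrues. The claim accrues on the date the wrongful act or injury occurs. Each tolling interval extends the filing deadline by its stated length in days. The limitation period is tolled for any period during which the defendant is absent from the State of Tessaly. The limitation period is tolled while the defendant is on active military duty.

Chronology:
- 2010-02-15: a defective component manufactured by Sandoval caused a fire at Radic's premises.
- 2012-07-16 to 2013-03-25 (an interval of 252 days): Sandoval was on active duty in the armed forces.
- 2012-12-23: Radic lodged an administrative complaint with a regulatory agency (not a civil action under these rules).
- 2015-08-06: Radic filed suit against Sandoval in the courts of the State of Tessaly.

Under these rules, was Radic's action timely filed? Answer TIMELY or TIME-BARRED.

The limitation period began to run on 2010-02-15.
5 years from 2010-02-15 is 2015-02-15.
The defendant's active military service from 2012-07-16 to 2013-03-25 tolled the period for 252 days, extending the deadline to 2015-10-25.
The other events in the timeline have no effect on the limitation period under the stated rules.
The 2015-08-06 filing precedes the 2015-10-25 deadline; the claim is timely.

TIMELY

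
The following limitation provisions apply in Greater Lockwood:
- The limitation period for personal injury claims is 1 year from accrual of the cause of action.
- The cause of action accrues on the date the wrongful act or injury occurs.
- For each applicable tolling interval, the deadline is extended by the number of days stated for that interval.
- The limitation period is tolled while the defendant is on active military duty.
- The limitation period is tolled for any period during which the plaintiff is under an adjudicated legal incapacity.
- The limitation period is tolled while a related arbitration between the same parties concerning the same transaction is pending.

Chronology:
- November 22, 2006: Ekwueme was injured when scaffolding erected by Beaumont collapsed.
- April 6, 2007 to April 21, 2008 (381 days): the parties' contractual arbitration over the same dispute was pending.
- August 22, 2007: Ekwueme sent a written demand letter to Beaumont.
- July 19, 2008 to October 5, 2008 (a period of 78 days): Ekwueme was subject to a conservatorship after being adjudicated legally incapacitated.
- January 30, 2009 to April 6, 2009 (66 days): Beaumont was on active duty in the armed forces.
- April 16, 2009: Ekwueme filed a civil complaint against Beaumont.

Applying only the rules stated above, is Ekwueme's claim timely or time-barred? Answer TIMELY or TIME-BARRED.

TIMELY

The cause of action accrued on November 22, 2006, the date of the act.
1 year from November 22, 2006 is November 22, 2007.
The period was tolled for 381 days by the pending related arbitration (April 6, 2007 to April 21, 2008), pushing the deadline to December 7, 2008.
Because the plaintiff's legal incapacity ran from July 19, 2008 to October 5, 2008, the deadline is extended by 78 days to February 23, 2009.
The period was tolled for 66 days by the defendant's active military service (January 30, 2009 to April 6, 2009), pushing the deadline to April 30, 2009.
The other events in the timeline have no effect on the limitation period under the stated rules.
Filing on April 16, 2009 beat the April 30, 2009 deadline — the action is timely.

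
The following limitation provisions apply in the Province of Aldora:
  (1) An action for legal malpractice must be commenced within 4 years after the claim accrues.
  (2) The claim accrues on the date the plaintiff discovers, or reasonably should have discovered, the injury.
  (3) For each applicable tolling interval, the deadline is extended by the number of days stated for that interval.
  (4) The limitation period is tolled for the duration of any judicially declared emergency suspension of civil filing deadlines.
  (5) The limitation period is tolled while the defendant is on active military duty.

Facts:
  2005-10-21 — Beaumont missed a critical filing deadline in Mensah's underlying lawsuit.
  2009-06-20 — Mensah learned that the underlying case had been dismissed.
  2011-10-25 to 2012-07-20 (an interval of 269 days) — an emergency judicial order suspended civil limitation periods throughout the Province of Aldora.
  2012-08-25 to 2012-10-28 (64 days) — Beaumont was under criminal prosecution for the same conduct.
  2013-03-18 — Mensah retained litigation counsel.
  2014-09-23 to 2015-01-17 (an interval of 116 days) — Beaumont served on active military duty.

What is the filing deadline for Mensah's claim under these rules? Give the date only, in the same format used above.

The claim did not accrue until Mensah discovered the injury on 2009-06-20; the 2005-10-21 act date does not start the clock under the stated rule.
The untolled deadline — 4 years after 2009-06-20 — is 2013-06-20.
Because the emergency suspension of filing deadlines ran from 2011-10-25 to 2012-07-20, the deadline is extended by 269 days to 2014-03-16.
The defendant's active military service starting 2014-09-23 came too late — the period had run on 2014-03-16 — and so does not extend the deadline.
The pending criminal prosecution from 2012-08-25 to 2012-10-28 does not toll the period, because no stated rule makes a criminal prosecution a tolling event.
The other events in the timeline have no effect on the limitation period under the stated rules.

2014-03-16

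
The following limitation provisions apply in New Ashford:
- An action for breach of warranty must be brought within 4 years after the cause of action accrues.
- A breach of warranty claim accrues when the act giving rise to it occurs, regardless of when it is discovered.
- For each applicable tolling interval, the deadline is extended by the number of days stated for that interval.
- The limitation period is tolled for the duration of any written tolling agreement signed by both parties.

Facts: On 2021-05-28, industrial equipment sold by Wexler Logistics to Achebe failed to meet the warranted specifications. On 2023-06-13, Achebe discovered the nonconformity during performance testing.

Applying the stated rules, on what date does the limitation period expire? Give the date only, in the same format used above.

The claim accrued on 2021-05-28, when the wrongful act occurred; under the stated occurrence rule the 2023-06-13 discovery does not delay accrual.
The untolled deadline — 4 years after 2021-05-28 — is 2025-05-28.

2025-05-28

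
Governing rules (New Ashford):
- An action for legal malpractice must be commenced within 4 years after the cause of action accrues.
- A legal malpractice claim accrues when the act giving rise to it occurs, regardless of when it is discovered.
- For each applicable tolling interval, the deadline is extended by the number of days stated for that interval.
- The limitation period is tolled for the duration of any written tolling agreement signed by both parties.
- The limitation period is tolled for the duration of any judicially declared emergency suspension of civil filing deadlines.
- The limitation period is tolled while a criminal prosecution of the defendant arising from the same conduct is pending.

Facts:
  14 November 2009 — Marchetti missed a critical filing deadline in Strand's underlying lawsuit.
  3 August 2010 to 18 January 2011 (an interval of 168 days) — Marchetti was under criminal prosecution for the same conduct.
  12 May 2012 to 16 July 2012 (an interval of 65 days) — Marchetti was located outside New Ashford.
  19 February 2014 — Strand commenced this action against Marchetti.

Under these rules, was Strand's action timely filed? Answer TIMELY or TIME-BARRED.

The limitation period began to run on 14 November 2009.
4 years from 14 November 2009 is 14 November 2013.
The pending criminal prosecution from 3 August 2010 to 18 January 2011 tolled the period for 168 days, extending the deadline to 1 May 2014.
The defendant's absence from the jurisdiction from 12 May 2012 to 16 July 2012 does not toll the period, because no stated rule makes the defendant's absence a tolling event.
Strand filed on 19 February 2014, before the 1 May 2014 deadline, so the action is timely.

TIMELY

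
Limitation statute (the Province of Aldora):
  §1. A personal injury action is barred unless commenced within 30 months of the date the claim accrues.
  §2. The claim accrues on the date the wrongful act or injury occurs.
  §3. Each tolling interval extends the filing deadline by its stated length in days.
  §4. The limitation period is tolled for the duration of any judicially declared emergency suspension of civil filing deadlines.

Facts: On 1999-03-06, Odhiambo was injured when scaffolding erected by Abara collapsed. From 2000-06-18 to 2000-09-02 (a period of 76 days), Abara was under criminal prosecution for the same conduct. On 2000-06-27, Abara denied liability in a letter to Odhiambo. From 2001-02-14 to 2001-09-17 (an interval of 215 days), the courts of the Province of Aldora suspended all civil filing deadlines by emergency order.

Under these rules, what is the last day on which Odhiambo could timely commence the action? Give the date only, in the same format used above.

The limitation period began to run on 1999-03-06.
The untolled deadline — 30 months after 1999-03-06 — is 2001-09-06.
The period was tolled for 215 days by the emergency suspension of filing deadlines (2001-02-14 to 2001-09-17), pushing the deadline to 2002-04-09.
The pending criminal prosecution from 2000-06-18 to 2000-09-02 does not toll the period, because no stated rule makes a criminal prosecution a tolling event.
Nothing else in the chronology tolls or restarts the period.

2002-04-09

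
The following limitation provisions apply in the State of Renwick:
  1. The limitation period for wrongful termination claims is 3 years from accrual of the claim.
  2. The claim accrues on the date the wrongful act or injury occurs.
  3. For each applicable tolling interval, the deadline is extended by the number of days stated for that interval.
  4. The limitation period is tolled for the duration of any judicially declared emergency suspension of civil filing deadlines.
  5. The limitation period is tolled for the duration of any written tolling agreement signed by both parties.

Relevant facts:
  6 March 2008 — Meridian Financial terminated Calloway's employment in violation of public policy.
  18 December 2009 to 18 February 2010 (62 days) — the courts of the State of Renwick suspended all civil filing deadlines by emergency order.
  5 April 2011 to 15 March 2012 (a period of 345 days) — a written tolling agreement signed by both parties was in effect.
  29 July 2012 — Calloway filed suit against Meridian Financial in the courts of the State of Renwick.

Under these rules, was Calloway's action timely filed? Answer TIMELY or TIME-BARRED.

The limitation period began to run on 6 March 2008.
3 years from 6 March 2008 is 6 March 2011.
The period was tolled for 62 days by the emergency suspension of filing deadlines (18 December 2009 to 18 February 2010), pushing the deadline to 7 May 2011.
Because the written tolling agreement ran from 5 April 2011 to 15 March 2012, the deadline is extended by 345 days to 16 April 2012.
Filing on 29 July 2012 missed the 16 April 2012 deadline — the action is time-barred.

TIME-BARRED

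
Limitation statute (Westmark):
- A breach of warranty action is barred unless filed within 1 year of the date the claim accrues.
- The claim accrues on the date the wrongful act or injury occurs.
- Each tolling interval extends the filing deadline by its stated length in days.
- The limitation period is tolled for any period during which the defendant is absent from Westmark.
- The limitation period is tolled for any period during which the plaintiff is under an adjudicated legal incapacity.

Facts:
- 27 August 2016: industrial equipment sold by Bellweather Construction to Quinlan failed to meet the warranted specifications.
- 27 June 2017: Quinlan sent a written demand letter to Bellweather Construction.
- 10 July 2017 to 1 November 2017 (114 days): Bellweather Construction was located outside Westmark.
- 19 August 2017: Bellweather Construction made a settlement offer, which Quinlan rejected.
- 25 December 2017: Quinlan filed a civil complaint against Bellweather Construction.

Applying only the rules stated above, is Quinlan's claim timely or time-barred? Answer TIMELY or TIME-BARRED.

The limitation period began to run on 27 August 2016.
Adding the 1 year base period to 27 August 2016 gives a deadline of 27 August 2017, before any tolling.
The defendant's absence from the jurisdiction from 10 July 2017 to 1 November 2017 tolled the period for 114 days, extending the deadline to 19 December 2017.
Nothing else in the chronology tolls or restarts the period.
The 25 December 2017 filing falls after the 19 December 2017 deadline; the claim is time-barred.

TIME-BARRED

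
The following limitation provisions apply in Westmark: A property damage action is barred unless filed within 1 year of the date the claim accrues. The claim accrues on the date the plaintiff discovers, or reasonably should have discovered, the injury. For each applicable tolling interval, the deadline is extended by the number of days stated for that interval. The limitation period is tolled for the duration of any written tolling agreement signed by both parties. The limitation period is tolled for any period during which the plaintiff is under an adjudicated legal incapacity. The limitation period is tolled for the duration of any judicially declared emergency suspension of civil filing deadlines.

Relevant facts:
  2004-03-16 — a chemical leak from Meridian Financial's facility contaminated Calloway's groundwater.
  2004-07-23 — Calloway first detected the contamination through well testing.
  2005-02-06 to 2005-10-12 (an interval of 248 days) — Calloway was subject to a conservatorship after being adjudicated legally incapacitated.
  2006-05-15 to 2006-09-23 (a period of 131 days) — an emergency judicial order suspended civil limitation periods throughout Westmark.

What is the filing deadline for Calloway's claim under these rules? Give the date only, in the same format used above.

2006-03-28

Accrual is tied to discovery, so the period began on 2004-07-23 rather than on 2004-03-16 when the act occurred.
1 year from 2004-07-23 is 2005-07-23.
The plaintiff's legal incapacity from 2005-02-06 to 2005-10-12 tolled the period for 248 days, extending the deadline to 2006-03-28.
The emergency suspension of filing deadlines from 2006-05-15 to 2006-09-23 began after the period had already run on 2006-03-28, so it has no tolling effect.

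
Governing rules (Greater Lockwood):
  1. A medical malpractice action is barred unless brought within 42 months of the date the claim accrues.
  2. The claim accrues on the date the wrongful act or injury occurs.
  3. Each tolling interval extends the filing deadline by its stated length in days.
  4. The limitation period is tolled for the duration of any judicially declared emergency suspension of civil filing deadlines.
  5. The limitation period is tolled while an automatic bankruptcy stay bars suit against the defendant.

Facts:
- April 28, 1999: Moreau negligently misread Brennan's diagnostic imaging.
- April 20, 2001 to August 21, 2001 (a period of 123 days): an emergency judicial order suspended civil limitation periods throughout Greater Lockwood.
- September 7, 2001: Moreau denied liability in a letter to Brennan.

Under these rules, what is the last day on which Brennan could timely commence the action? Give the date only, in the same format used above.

February 28, 2003

The limitation period began to run on April 28, 1999.
42 months from April 28, 1999 is October 28, 2002.
The period was tolled for 123 days by the emergency suspension of filing deadlines (April 20, 2001 to August 21, 2001), pushing the deadline to February 28, 2003.
The other events in the timeline have no effect on the limitation period under the stated rules.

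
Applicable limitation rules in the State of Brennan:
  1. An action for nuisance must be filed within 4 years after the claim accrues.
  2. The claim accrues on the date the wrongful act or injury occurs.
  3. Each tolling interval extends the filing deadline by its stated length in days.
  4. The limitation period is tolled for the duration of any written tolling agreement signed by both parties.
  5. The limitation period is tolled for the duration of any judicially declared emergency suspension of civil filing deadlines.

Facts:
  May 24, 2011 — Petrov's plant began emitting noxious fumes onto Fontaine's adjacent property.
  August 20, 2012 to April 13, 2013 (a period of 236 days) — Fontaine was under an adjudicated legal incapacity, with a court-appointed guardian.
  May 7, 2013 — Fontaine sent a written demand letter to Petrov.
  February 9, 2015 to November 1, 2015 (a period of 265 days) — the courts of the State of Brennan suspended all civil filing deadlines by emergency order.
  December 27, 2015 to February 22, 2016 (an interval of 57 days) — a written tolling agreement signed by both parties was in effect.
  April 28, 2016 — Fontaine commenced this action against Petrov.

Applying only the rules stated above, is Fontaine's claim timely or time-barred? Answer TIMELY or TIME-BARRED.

The claim accrued on May 24, 2011, the date of the act.
Adding the 4 years base period to May 24, 2011 gives a deadline of May 24, 2015, before any tolling.
The period was tolled for 265 days by the emergency suspension of filing deadlines (February 9, 2015 to November 1, 2015), pushing the deadline to February 13, 2016.
The written tolling agreement from December 27, 2015 to February 22, 2016 tolled the period for 57 days, extending the deadline to April 10, 2016.
Although the plaintiff's incapacity ran from August 20, 2012 to April 13, 2013, the stated rules do not make that a tolling event, so it is disregarded.
The other events in the timeline have no effect on the limitation period under the stated rules.
Fontaine filed on April 28, 2016, after the April 10, 2016 deadline, so the action is time-barred.

TIME-BARRED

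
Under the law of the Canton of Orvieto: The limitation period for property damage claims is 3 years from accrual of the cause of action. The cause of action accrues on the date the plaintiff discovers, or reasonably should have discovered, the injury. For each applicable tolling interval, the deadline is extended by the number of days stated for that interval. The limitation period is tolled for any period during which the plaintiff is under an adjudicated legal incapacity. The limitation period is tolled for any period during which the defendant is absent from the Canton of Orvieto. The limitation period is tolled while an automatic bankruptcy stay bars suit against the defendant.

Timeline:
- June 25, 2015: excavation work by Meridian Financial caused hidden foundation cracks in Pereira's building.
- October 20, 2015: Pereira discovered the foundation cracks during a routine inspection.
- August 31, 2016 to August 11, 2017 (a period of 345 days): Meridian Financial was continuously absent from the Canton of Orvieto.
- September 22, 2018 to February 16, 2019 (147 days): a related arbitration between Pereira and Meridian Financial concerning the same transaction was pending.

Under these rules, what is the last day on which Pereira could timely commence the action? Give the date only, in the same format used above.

Under the discovery rule, the claim accrued on October 20, 2015, when Pereira discovered the injury — not on the June 25, 2015 date of the underlying act.
The untolled deadline — 3 years after October 20, 2015 — is October 20, 2018.
The period was tolled for 345 days by the defendant's absence from the jurisdiction (August 31, 2016 to August 11, 2017), pushing the deadline to September 30, 2019.
The pending related arbitration from September 22, 2018 to February 16, 2019 does not toll the period, because no stated rule makes a pending arbitration a tolling event.

September 30, 2019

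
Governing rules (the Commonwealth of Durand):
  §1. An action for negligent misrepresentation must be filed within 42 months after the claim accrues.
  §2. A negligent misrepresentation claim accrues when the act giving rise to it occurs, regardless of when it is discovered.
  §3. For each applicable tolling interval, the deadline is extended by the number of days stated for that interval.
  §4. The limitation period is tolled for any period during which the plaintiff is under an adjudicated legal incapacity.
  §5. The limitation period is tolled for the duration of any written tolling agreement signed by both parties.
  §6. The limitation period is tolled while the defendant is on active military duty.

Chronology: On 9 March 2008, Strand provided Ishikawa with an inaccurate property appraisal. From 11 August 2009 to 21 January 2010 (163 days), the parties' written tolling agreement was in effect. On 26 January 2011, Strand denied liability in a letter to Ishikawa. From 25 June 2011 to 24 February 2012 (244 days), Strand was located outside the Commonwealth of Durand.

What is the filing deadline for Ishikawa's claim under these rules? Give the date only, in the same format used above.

The claim accrued on 9 March 2008, when the wrongful act occurred.
42 months from 9 March 2008 is 9 September 2011.
The period was tolled for 163 days by the written tolling agreement (11 August 2009 to 21 January 2010), pushing the deadline to 19 February 2012.
The defendant's absence from the jurisdiction from 25 June 2011 to 24 February 2012 does not toll the period, because no stated rule makes the defendant's absence a tolling event.
Nothing else in the chronology tolls or restarts the period.

19 February 2012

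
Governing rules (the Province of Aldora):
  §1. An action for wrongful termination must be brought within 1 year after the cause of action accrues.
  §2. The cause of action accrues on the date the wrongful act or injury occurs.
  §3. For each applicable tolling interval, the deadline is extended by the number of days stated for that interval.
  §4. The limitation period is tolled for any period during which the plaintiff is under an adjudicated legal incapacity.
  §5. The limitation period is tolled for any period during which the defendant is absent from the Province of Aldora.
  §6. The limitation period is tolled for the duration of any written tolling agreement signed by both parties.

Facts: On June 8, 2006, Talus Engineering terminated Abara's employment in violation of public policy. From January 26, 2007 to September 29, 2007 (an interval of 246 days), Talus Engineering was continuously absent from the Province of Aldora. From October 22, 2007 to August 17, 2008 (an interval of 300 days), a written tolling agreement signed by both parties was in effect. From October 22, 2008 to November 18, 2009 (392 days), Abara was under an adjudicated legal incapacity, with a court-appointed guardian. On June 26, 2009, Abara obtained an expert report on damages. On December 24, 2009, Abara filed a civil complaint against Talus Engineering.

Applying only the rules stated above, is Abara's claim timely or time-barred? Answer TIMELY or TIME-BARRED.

TIMELY

The limitation period began to run on June 8, 2006.
1 year from June 8, 2006 is June 8, 2007.
The period was tolled for 246 days by the defendant's absence from the jurisdiction (January 26, 2007 to September 29, 2007), pushing the deadline to February 9, 2008.
The period was tolled for 300 days by the written tolling agreement (October 22, 2007 to August 17, 2008), pushing the deadline to December 5, 2008.
The plaintiff's legal incapacity from October 22, 2008 to November 18, 2009 tolled the period for 392 days, extending the deadline to January 1, 2010.
Nothing else in the chronology tolls or restarts the period.
The December 24, 2009 filing precedes the January 1, 2010 deadline; the claim is timely.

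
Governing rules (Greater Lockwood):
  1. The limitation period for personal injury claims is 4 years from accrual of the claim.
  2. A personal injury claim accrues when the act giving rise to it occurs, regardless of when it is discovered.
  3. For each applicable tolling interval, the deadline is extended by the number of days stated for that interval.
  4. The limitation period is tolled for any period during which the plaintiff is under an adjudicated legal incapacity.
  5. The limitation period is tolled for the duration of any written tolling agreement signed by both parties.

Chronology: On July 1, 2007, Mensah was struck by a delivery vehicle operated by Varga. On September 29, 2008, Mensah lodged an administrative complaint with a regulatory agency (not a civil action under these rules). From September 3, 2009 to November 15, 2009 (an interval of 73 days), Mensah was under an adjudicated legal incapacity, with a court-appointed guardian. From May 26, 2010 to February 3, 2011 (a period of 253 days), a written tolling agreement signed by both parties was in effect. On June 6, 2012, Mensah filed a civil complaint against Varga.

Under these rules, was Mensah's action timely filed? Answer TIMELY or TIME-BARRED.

The limitation period began to run on July 1, 2007.
4 years from July 1, 2007 is July 1, 2011.
The plaintiff's legal incapacity from September 3, 2009 to November 15, 2009 tolled the period for 73 days, extending the deadline to September 12, 2011.
Because the written tolling agreement ran from May 26, 2010 to February 3, 2011, the deadline is extended by 253 days to May 22, 2012.
None of the other events listed affects the running of the period under the stated rules.
Filing on June 6, 2012 missed the May 22, 2012 deadline — the action is time-barred.

TIME-BARRED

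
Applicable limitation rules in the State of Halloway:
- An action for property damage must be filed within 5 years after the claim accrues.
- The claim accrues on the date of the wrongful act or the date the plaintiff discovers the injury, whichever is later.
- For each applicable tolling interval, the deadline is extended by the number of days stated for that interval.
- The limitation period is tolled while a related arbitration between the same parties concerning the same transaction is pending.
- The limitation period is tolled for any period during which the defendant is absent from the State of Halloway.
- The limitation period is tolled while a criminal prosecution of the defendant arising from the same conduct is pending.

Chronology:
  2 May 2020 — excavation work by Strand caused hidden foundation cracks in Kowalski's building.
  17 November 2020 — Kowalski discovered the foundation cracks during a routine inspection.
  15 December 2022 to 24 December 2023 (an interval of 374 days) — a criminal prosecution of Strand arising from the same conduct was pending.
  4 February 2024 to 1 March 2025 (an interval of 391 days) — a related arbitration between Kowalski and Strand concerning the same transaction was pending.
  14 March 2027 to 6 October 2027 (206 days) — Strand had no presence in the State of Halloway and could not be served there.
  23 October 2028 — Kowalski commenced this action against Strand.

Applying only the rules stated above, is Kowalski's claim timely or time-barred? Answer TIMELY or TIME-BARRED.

The claim accrued on 17 November 2020 — the later of the 2 May 2020 act and the 17 November 2020 discovery.
5 years from 17 November 2020 is 17 November 2025.
Because the pending criminal prosecution ran from 15 December 2022 to 24 December 2023, the deadline is extended by 374 days to 26 November 2026.
The period was tolled for 391 days by the pending related arbitration (4 February 2024 to 1 March 2025), pushing the deadline to 22 December 2027.
The period was tolled for 206 days by the defendant's absence from the jurisdiction (14 March 2027 to 6 October 2027), pushing the deadline to 15 July 2028.
The 23 October 2028 filing falls after the 15 July 2028 deadline; the claim is time-barred.

TIME-BARRED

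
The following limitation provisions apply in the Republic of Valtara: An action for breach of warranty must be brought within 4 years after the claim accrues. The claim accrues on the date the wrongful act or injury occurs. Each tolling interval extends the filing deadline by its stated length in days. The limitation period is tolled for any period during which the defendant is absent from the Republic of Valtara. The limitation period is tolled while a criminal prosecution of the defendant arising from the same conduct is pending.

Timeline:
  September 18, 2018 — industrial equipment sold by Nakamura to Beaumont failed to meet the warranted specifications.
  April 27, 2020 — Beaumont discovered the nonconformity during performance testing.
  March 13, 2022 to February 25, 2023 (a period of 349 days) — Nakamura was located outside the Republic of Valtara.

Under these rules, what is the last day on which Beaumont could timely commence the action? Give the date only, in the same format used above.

Because the rule ties accrual to occurrence, the claim accrued on September 18, 2018, not on the April 27, 2020 discovery date.
4 years from September 18, 2018 is September 18, 2022.
Because the defendant's absence from the jurisdiction ran from March 13, 2022 to February 25, 2023, the deadline is extended by 349 days to September 2, 2023.

September 2, 2023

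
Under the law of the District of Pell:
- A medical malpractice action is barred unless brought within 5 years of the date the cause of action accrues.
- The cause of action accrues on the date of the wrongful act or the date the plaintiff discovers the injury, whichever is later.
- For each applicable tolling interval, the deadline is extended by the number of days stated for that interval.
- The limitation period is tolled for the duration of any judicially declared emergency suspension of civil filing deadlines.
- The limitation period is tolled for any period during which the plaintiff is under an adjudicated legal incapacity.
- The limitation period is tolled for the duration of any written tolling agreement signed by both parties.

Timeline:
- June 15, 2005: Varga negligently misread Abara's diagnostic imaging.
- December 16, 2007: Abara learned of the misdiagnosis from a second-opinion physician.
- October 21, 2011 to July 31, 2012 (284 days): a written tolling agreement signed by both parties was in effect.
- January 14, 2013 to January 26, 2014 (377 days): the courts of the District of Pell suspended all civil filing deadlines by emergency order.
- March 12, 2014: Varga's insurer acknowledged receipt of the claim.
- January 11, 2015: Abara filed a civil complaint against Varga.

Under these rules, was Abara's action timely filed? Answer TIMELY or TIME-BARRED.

Taking the later of the act (June 15, 2005) and discovery (December 16, 2007), the claim accrued on December 16, 2007.
The untolled deadline — 5 years after December 16, 2007 — is December 16, 2012.
Because the written tolling agreement ran from October 21, 2011 to July 31, 2012, the deadline is extended by 284 days to September 26, 2013.
The emergency suspension of filing deadlines from January 14, 2013 to January 26, 2014 tolled the period for 377 days, extending the deadline to October 8, 2014.
The other events in the timeline have no effect on the limitation period under the stated rules.
The January 11, 2015 filing falls after the October 8, 2014 deadline; the claim is time-barred.

TIME-BARRED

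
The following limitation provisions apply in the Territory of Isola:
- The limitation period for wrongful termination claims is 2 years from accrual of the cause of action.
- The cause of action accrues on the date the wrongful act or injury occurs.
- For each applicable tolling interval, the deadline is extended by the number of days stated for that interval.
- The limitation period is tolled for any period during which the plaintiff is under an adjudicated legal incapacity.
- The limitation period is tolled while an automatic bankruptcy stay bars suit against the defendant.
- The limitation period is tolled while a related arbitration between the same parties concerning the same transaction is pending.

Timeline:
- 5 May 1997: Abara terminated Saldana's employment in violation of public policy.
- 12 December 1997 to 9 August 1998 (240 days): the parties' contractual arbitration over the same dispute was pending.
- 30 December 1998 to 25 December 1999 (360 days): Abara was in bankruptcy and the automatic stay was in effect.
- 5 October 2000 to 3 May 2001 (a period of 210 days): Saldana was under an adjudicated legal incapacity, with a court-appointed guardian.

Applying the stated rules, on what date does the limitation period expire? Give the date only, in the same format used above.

The claim accrued on 5 May 1997, when the wrongful act occurred.
2 years from 5 May 1997 is 5 May 1999.
Because the pending related arbitration ran from 12 December 1997 to 9 August 1998, the deadline is extended by 240 days to 31 December 1999.
The automatic bankruptcy stay from 30 December 1998 to 25 December 1999 tolled the period for 360 days, extending the deadline to 25 December 2000.
Because the plaintiff's legal incapacity ran from 5 October 2000 to 3 May 2001, the deadline is extended by 210 days to 23 July 2001.

23 July 2001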